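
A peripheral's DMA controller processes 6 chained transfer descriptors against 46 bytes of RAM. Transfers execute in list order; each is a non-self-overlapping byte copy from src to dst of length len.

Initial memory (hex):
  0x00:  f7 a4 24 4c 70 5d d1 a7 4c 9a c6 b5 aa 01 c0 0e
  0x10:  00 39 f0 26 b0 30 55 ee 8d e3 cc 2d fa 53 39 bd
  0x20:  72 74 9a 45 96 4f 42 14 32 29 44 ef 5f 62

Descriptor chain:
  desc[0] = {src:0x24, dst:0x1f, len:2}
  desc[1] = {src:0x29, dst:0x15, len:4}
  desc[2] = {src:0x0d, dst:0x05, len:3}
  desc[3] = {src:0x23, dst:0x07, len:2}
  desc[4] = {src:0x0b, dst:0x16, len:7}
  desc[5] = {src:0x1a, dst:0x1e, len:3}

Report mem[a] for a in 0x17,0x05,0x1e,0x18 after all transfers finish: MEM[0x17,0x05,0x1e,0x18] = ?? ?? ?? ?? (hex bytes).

MEM[0x17,0x05,0x1e,0x18] = aa 01 0e 01

  after D0: wrote 2B at 0x1f = 964f
  after D1: wrote 4B at 0x15 = 2944ef5f
  after D2: wrote 3B at 0x05 = 01c00e
  after D3: wrote 2B at 0x07 = 4596
  after D4: wrote 7B at 0x16 = b5aa01c00e0039
  after D5: wrote 3B at 0x1e = 0e0039
query mem[0x17]=0xaa, mem[0x05]=0x01, mem[0x1e]=0x0e, mem[0x18]=0x01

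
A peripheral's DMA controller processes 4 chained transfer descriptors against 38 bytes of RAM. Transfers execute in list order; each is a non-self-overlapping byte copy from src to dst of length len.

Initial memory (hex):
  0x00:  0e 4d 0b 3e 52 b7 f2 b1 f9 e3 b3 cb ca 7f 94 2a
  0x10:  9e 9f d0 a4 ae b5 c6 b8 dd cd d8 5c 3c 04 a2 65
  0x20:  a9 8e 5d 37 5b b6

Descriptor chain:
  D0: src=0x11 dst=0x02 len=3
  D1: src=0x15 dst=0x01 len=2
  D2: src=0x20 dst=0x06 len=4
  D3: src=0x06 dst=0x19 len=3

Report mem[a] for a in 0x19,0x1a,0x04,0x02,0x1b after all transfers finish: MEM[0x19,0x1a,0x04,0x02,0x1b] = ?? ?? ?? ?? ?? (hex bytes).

MEM[0x19,0x1a,0x04,0x02,0x1b] = a9 8e a4 c6 5d

[0] 0x11->0x02 len=3 : 9f d0 a4
[1] 0x15->0x01 len=2 : b5 c6
[2] 0x20->0x06 len=4 : a9 8e 5d 37
[3] 0x06->0x19 len=3 : a9 8e 5d
query mem[0x19]=0xa9, mem[0x1a]=0x8e, mem[0x04]=0xa4, mem[0x02]=0xc6, mem[0x1b]=0x5d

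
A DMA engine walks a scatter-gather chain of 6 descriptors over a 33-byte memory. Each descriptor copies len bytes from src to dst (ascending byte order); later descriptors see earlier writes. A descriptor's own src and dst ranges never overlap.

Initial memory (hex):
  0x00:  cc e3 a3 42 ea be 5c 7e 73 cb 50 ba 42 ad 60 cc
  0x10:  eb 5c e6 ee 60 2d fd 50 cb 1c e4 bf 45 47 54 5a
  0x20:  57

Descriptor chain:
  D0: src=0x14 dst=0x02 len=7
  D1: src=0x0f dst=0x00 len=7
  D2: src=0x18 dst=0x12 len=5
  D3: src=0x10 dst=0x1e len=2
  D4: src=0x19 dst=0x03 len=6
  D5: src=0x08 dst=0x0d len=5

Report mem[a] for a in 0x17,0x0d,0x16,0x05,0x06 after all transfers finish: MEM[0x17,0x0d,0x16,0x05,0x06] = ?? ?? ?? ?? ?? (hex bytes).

[0] 0x14->0x02 len=7 : 60 2d fd 50 cb 1c e4
[1] 0x0f->0x00 len=7 : cc eb 5c e6 ee 60 2d
[2] 0x18->0x12 len=5 : cb 1c e4 bf 45
[3] 0x10->0x1e len=2 : eb 5c
[4] 0x19->0x03 len=6 : 1c e4 bf 45 47 eb
[5] 0x08->0x0d len=5 : eb cb 50 ba 42
query mem[0x17]=0x50, mem[0x0d]=0xeb, mem[0x16]=0x45, mem[0x05]=0xbf, mem[0x06]=0x45

MEM[0x17,0x0d,0x16,0x05,0x06] = 50 eb 45 bf 45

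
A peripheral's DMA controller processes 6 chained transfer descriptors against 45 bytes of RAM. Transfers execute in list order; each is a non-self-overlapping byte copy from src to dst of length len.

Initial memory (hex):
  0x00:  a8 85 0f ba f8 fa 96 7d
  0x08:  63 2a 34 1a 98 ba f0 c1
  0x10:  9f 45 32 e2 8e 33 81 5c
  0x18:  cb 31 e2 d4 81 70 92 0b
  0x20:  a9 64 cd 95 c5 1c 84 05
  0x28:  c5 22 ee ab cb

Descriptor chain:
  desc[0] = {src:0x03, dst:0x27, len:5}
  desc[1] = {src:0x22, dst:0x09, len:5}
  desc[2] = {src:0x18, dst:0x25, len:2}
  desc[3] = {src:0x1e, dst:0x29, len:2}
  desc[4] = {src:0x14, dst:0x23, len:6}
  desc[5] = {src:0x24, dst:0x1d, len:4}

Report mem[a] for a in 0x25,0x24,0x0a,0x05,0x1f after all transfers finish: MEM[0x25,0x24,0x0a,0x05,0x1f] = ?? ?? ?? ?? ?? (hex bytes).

MEM[0x25,0x24,0x0a,0x05,0x1f] = 81 33 95 fa 5c

#0 dst[0x27+5] := {0xba,0xf8,0xfa,0x96,0x7d}
#1 dst[0x09+5] := {0xcd,0x95,0xc5,0x1c,0x84}
#2 dst[0x25+2] := {0xcb,0x31}
#3 dst[0x29+2] := {0x92,0x0b}
#4 dst[0x23+6] := {0x8e,0x33,0x81,0x5c,0xcb,0x31}
#5 dst[0x1d+4] := {0x33,0x81,0x5c,0xcb}
query mem[0x25]=0x81, mem[0x24]=0x33, mem[0x0a]=0x95, mem[0x05]=0xfa, mem[0x1f]=0x5c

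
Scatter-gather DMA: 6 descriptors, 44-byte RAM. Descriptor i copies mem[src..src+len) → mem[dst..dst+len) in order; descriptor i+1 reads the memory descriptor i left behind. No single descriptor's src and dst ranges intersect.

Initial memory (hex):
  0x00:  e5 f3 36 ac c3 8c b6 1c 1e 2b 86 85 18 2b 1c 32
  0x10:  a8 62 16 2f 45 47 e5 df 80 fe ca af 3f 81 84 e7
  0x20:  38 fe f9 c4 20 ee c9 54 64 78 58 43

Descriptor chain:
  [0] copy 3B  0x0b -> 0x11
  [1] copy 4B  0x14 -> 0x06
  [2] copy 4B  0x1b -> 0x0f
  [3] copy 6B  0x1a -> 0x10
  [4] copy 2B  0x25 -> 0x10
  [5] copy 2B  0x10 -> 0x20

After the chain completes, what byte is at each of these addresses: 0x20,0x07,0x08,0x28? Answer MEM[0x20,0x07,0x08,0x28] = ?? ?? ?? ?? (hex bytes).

  after D0: wrote 3B at 0x11 = 85182b
  after D1: wrote 4B at 0x06 = 4547e5df
  after D2: wrote 4B at 0x0f = af3f8184
  after D3: wrote 6B at 0x10 = caaf3f8184e7
  after D4: wrote 2B at 0x10 = eec9
  after D5: wrote 2B at 0x20 = eec9
query mem[0x20]=0xee, mem[0x07]=0x47, mem[0x08]=0xe5, mem[0x28]=0x64

MEM[0x20,0x07,0x08,0x28] = ee 47 e5 64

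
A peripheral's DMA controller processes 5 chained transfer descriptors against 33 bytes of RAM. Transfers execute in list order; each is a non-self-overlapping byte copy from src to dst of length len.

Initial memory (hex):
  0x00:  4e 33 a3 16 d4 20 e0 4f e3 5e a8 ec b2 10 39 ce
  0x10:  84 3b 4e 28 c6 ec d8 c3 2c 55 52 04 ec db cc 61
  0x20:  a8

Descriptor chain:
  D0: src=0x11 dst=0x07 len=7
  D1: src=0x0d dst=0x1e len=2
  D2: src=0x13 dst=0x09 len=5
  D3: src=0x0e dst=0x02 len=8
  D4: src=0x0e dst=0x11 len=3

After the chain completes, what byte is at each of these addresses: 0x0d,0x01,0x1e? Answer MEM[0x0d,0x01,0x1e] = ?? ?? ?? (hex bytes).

#0 dst[0x07+7] := {0x3b,0x4e,0x28,0xc6,0xec,0xd8,0xc3}
#1 dst[0x1e+2] := {0xc3,0x39}
#2 dst[0x09+5] := {0x28,0xc6,0xec,0xd8,0xc3}
#3 dst[0x02+8] := {0x39,0xce,0x84,0x3b,0x4e,0x28,0xc6,0xec}
#4 dst[0x11+3] := {0x39,0xce,0x84}
query mem[0x0d]=0xc3, mem[0x01]=0x33, mem[0x1e]=0xc3

MEM[0x0d,0x01,0x1e] = c3 33 c3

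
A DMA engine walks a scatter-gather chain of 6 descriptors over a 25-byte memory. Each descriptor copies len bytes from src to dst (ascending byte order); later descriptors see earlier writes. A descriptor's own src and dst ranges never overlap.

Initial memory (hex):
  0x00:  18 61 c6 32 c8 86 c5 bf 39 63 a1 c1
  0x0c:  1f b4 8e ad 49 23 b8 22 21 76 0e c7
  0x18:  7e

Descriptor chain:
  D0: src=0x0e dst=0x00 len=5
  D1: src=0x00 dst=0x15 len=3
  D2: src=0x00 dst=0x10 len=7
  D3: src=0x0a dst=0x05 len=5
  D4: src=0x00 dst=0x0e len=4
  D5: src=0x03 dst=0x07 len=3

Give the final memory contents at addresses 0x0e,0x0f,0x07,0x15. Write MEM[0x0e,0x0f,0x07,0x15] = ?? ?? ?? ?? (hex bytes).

MEM[0x0e,0x0f,0x07,0x15] = 8e ad 23 86

D0: mem[0x00..0x04] <- [8e ad 49 23 b8]
D1: mem[0x15..0x17] <- [8e ad 49]
D2: mem[0x10..0x16] <- [8e ad 49 23 b8 86 c5]
D3: mem[0x05..0x09] <- [a1 c1 1f b4 8e]
D4: mem[0x0e..0x11] <- [8e ad 49 23]
D5: mem[0x07..0x09] <- [23 b8 a1]
query mem[0x0e]=0x8e, mem[0x0f]=0xad, mem[0x07]=0x23, mem[0x15]=0x86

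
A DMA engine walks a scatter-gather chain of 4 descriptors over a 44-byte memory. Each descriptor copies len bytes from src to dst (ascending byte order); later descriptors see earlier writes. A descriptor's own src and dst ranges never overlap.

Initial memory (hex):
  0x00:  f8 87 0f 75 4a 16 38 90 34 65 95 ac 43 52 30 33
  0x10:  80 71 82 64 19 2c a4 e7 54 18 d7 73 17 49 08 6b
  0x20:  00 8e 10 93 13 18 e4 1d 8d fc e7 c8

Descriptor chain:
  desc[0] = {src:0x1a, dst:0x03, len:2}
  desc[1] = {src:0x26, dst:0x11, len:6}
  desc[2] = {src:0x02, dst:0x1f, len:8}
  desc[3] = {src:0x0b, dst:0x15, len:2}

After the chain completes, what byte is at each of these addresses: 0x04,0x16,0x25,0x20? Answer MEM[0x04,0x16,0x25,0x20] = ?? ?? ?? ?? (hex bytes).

[0] 0x1a->0x03 len=2 : d7 73
[1] 0x26->0x11 len=6 : e4 1d 8d fc e7 c8
[2] 0x02->0x1f len=8 : 0f d7 73 16 38 90 34 65
[3] 0x0b->0x15 len=2 : ac 43
query mem[0x04]=0x73, mem[0x16]=0x43, mem[0x25]=0x34, mem[0x20]=0xd7

MEM[0x04,0x16,0x25,0x20] = 73 43 34 d7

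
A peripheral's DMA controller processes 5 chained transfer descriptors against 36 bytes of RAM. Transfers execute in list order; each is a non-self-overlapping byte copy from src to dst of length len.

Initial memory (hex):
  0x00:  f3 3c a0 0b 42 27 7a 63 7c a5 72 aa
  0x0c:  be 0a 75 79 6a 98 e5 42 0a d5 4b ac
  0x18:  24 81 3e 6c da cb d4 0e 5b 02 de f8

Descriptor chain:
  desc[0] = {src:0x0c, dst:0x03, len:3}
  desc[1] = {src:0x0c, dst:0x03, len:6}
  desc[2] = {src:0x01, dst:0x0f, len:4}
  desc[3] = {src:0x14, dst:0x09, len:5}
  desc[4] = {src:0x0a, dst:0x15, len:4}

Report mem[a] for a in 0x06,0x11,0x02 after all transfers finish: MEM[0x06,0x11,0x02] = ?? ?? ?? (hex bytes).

  after D0: wrote 3B at 0x03 = be0a75
  after D1: wrote 6B at 0x03 = be0a75796a98
  after D2: wrote 4B at 0x0f = 3ca0be0a
  after D3: wrote 5B at 0x09 = 0ad54bac24
  after D4: wrote 4B at 0x15 = d54bac24
query mem[0x06]=0x79, mem[0x11]=0xbe, mem[0x02]=0xa0

MEM[0x06,0x11,0x02] = 79 be a0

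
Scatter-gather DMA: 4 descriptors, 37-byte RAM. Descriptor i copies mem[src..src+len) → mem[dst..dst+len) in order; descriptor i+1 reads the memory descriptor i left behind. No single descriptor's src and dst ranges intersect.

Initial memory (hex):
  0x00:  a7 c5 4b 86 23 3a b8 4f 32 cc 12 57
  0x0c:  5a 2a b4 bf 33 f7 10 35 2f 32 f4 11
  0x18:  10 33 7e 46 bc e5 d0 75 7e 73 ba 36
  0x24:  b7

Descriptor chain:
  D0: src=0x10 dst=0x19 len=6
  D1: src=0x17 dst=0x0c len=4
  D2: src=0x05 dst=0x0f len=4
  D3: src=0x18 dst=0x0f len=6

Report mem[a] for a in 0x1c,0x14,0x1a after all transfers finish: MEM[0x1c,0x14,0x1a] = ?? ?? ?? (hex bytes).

MEM[0x1c,0x14,0x1a] = 35 2f f7

[0] 0x10->0x19 len=6 : 33 f7 10 35 2f 32
[1] 0x17->0x0c len=4 : 11 10 33 f7
[2] 0x05->0x0f len=4 : 3a b8 4f 32
[3] 0x18->0x0f len=6 : 10 33 f7 10 35 2f
query mem[0x1c]=0x35, mem[0x14]=0x2f, mem[0x1a]=0xf7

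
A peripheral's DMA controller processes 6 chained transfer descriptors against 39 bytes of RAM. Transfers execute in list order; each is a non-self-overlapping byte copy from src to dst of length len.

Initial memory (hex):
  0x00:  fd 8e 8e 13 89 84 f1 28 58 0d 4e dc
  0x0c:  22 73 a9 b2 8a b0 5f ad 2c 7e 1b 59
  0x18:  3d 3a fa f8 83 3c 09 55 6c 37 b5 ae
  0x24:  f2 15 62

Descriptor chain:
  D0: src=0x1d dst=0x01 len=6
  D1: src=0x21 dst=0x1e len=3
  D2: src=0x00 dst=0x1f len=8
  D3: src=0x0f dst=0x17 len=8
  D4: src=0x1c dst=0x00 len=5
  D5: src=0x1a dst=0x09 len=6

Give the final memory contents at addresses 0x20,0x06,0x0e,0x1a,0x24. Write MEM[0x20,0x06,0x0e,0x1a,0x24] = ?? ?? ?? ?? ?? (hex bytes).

D0: mem[0x01..0x06] <- [3c 09 55 6c 37 b5]
D1: mem[0x1e..0x20] <- [37 b5 ae]
D2: mem[0x1f..0x26] <- [fd 3c 09 55 6c 37 b5 28]
D3: mem[0x17..0x1e] <- [b2 8a b0 5f ad 2c 7e 1b]
D4: mem[0x00..0x04] <- [2c 7e 1b fd 3c]
D5: mem[0x09..0x0e] <- [5f ad 2c 7e 1b fd]
query mem[0x20]=0x3c, mem[0x06]=0xb5, mem[0x0e]=0xfd, mem[0x1a]=0x5f, mem[0x24]=0x37

MEM[0x20,0x06,0x0e,0x1a,0x24] = 3c b5 fd 5f 37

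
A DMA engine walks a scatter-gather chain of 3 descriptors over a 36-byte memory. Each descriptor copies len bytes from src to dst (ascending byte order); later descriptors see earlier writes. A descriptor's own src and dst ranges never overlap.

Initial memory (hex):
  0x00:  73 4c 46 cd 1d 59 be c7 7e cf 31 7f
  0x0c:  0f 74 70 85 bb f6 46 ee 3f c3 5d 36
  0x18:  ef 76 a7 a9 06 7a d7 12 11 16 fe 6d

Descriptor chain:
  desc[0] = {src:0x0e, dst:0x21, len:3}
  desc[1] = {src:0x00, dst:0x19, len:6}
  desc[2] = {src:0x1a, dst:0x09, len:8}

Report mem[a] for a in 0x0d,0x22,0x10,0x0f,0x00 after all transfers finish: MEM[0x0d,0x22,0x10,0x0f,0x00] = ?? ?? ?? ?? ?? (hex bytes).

D0: mem[0x21..0x23] <- [70 85 bb]
D1: mem[0x19..0x1e] <- [73 4c 46 cd 1d 59]
D2: mem[0x09..0x10] <- [4c 46 cd 1d 59 12 11 70]
query mem[0x0d]=0x59, mem[0x22]=0x85, mem[0x10]=0x70, mem[0x0f]=0x11, mem[0x00]=0x73

MEM[0x0d,0x22,0x10,0x0f,0x00] = 59 85 70 11 73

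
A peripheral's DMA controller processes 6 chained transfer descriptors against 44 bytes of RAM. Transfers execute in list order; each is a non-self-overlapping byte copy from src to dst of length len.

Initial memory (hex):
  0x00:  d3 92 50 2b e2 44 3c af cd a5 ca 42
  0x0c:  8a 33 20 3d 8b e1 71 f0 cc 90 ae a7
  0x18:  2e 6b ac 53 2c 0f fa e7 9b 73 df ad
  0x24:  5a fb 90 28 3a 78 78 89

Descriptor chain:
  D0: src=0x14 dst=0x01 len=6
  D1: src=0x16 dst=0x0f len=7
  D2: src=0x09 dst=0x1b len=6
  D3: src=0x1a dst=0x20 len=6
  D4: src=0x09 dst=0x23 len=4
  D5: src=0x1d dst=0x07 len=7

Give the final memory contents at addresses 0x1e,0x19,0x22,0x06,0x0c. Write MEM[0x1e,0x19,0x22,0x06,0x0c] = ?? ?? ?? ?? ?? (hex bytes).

MEM[0x1e,0x19,0x22,0x06,0x0c] = 8a 6b ca 6b ca

  after D0: wrote 6B at 0x01 = cc90aea72e6b
  after D1: wrote 7B at 0x0f = aea72e6bac532c
  after D2: wrote 6B at 0x1b = a5ca428a3320
  after D3: wrote 6B at 0x20 = aca5ca428a33
  after D4: wrote 4B at 0x23 = a5ca428a
  after D5: wrote 7B at 0x07 = 428a33aca5caa5
query mem[0x1e]=0x8a, mem[0x19]=0x6b, mem[0x22]=0xca, mem[0x06]=0x6b, mem[0x0c]=0xca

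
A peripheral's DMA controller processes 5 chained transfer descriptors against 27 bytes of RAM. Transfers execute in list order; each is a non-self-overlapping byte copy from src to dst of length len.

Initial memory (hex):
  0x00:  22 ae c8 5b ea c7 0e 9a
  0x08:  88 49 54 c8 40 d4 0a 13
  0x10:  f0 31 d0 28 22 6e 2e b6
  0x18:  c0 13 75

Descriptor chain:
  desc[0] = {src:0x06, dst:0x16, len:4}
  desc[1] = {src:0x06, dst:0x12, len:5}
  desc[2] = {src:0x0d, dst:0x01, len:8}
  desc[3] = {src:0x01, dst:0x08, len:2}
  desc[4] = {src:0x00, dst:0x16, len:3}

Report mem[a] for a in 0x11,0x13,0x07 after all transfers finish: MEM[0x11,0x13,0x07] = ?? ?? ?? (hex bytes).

MEM[0x11,0x13,0x07] = 31 9a 9a

[0] 0x06->0x16 len=4 : 0e 9a 88 49
[1] 0x06->0x12 len=5 : 0e 9a 88 49 54
[2] 0x0d->0x01 len=8 : d4 0a 13 f0 31 0e 9a 88
[3] 0x01->0x08 len=2 : d4 0a
[4] 0x00->0x16 len=3 : 22 d4 0a
query mem[0x11]=0x31, mem[0x13]=0x9a, mem[0x07]=0x9a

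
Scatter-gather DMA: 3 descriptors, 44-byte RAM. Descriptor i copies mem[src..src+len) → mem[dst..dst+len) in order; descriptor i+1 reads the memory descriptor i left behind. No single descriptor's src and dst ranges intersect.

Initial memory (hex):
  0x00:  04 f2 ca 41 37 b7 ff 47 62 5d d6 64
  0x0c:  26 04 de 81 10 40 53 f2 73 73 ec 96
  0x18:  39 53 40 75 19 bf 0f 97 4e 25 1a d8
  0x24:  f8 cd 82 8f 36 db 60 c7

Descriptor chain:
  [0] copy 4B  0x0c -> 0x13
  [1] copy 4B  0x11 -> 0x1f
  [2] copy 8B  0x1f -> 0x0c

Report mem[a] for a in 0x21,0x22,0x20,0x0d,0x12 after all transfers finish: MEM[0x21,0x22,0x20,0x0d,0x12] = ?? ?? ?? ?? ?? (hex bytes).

  after D0: wrote 4B at 0x13 = 2604de81
  after D1: wrote 4B at 0x1f = 40532604
  after D2: wrote 8B at 0x0c = 40532604d8f8cd82
query mem[0x21]=0x26, mem[0x22]=0x04, mem[0x20]=0x53, mem[0x0d]=0x53, mem[0x12]=0xcd

MEM[0x21,0x22,0x20,0x0d,0x12] = 26 04 53 53 cd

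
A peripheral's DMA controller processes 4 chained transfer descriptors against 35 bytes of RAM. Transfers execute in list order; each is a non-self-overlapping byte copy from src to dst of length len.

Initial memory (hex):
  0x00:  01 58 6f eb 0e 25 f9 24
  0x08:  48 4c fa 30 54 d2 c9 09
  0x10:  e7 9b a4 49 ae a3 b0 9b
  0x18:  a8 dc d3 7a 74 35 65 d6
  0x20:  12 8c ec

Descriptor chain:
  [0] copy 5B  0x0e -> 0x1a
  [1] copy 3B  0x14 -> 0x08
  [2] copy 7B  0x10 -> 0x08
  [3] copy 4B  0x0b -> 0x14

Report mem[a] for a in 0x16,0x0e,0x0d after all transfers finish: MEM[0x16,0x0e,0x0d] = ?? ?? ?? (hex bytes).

MEM[0x16,0x0e,0x0d] = a3 b0 a3

  after D0: wrote 5B at 0x1a = c909e79ba4
  after D1: wrote 3B at 0x08 = aea3b0
  after D2: wrote 7B at 0x08 = e79ba449aea3b0
  after D3: wrote 4B at 0x14 = 49aea3b0
query mem[0x16]=0xa3, mem[0x0e]=0xb0, mem[0x0d]=0xa3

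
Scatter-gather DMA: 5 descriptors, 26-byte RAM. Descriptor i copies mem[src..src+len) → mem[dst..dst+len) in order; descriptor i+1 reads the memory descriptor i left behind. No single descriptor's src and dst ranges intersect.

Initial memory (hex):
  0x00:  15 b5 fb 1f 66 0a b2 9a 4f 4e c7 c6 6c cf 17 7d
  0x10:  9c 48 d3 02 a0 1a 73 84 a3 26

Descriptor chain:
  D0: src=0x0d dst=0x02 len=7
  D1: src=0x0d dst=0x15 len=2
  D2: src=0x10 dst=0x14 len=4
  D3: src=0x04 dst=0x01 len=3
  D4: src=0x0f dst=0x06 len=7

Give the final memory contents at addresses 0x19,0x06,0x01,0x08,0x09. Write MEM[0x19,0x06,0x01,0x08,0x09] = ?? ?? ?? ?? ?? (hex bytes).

MEM[0x19,0x06,0x01,0x08,0x09] = 26 7d 7d 48 d3

[0] 0x0d->0x02 len=7 : cf 17 7d 9c 48 d3 02
[1] 0x0d->0x15 len=2 : cf 17
[2] 0x10->0x14 len=4 : 9c 48 d3 02
[3] 0x04->0x01 len=3 : 7d 9c 48
[4] 0x0f->0x06 len=7 : 7d 9c 48 d3 02 9c 48
query mem[0x19]=0x26, mem[0x06]=0x7d, mem[0x01]=0x7d, mem[0x08]=0x48, mem[0x09]=0xd3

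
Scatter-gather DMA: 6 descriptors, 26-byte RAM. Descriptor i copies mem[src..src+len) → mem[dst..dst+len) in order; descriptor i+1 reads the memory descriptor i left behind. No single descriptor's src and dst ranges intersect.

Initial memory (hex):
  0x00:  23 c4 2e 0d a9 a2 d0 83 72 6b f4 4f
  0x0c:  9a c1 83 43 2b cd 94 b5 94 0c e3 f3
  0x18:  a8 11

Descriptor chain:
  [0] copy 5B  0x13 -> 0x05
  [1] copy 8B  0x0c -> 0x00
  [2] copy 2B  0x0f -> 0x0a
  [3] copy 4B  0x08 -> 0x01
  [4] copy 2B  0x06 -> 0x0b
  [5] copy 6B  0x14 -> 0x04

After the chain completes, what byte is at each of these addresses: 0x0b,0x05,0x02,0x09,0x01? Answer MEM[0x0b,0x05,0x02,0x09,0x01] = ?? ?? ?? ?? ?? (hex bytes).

D0: mem[0x05..0x09] <- [b5 94 0c e3 f3]
D1: mem[0x00..0x07] <- [9a c1 83 43 2b cd 94 b5]
D2: mem[0x0a..0x0b] <- [43 2b]
D3: mem[0x01..0x04] <- [e3 f3 43 2b]
D4: mem[0x0b..0x0c] <- [94 b5]
D5: mem[0x04..0x09] <- [94 0c e3 f3 a8 11]
query mem[0x0b]=0x94, mem[0x05]=0x0c, mem[0x02]=0xf3, mem[0x09]=0x11, mem[0x01]=0xe3

MEM[0x0b,0x05,0x02,0x09,0x01] = 94 0c f3 11 e3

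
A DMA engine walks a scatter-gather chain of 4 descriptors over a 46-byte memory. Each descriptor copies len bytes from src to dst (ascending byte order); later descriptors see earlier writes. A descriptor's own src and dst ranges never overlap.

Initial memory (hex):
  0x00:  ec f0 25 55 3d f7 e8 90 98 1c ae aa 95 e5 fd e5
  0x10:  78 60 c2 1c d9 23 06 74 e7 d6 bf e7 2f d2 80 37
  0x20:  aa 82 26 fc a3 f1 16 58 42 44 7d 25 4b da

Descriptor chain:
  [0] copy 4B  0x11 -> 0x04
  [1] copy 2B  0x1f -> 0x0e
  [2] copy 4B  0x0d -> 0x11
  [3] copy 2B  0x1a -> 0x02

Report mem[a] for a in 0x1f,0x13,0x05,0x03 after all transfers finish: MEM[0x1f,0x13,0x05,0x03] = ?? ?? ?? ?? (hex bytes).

MEM[0x1f,0x13,0x05,0x03] = 37 aa c2 e7

  after D0: wrote 4B at 0x04 = 60c21cd9
  after D1: wrote 2B at 0x0e = 37aa
  after D2: wrote 4B at 0x11 = e537aa78
  after D3: wrote 2B at 0x02 = bfe7
query mem[0x1f]=0x37, mem[0x13]=0xaa, mem[0x05]=0xc2, mem[0x03]=0xe7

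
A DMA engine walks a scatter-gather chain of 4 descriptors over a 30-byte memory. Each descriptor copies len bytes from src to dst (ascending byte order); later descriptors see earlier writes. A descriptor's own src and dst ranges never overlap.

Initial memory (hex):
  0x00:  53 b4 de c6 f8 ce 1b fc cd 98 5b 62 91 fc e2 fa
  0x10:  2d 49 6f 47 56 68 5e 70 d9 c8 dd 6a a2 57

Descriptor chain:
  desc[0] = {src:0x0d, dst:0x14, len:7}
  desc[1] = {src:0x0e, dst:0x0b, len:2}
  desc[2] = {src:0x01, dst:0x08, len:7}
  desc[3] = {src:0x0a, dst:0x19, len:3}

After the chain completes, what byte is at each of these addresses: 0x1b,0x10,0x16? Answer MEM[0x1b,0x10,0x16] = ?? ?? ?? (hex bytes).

MEM[0x1b,0x10,0x16] = ce 2d fa

  after D0: wrote 7B at 0x14 = fce2fa2d496f47
  after D1: wrote 2B at 0x0b = e2fa
  after D2: wrote 7B at 0x08 = b4dec6f8ce1bfc
  after D3: wrote 3B at 0x19 = c6f8ce
query mem[0x1b]=0xce, mem[0x10]=0x2d, mem[0x16]=0xfa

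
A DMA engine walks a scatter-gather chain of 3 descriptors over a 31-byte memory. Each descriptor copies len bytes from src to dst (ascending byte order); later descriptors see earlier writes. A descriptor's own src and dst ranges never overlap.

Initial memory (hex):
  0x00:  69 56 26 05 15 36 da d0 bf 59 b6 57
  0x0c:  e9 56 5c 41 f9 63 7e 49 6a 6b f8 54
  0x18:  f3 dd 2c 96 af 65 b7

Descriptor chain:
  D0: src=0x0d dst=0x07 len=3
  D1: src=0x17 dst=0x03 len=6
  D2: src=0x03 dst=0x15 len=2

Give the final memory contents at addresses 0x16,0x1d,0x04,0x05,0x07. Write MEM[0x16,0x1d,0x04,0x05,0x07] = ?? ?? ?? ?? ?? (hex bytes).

MEM[0x16,0x1d,0x04,0x05,0x07] = f3 65 f3 dd 96

  after D0: wrote 3B at 0x07 = 565c41
  after D1: wrote 6B at 0x03 = 54f3dd2c96af
  after D2: wrote 2B at 0x15 = 54f3
query mem[0x16]=0xf3, mem[0x1d]=0x65, mem[0x04]=0xf3, mem[0x05]=0xdd, mem[0x07]=0x96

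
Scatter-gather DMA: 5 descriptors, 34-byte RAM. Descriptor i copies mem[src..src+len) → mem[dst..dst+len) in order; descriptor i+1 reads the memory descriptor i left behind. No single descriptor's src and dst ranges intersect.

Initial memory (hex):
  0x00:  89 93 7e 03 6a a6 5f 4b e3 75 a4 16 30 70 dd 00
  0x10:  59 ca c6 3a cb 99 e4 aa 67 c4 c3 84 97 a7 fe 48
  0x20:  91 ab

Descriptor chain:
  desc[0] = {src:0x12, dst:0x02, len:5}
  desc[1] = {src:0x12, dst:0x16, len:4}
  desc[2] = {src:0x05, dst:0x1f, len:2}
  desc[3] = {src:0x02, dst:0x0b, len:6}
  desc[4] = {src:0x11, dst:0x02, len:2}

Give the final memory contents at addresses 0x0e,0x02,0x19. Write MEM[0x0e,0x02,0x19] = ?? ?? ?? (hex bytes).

#0 dst[0x02+5] := {0xc6,0x3a,0xcb,0x99,0xe4}
#1 dst[0x16+4] := {0xc6,0x3a,0xcb,0x99}
#2 dst[0x1f+2] := {0x99,0xe4}
#3 dst[0x0b+6] := {0xc6,0x3a,0xcb,0x99,0xe4,0x4b}
#4 dst[0x02+2] := {0xca,0xc6}
query mem[0x0e]=0x99, mem[0x02]=0xca, mem[0x19]=0x99

MEM[0x0e,0x02,0x19] = 99 ca 99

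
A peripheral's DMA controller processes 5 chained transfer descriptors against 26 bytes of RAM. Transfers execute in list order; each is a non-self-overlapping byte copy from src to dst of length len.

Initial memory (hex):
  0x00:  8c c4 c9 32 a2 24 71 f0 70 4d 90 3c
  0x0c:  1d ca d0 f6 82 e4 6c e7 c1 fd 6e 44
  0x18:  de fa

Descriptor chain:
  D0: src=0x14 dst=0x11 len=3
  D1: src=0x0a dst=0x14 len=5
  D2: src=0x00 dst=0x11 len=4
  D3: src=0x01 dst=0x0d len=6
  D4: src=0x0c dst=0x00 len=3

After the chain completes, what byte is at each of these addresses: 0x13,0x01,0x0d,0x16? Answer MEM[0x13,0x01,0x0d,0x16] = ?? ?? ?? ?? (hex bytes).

  after D0: wrote 3B at 0x11 = c1fd6e
  after D1: wrote 5B at 0x14 = 903c1dcad0
  after D2: wrote 4B at 0x11 = 8cc4c932
  after D3: wrote 6B at 0x0d = c4c932a22471
  after D4: wrote 3B at 0x00 = 1dc4c9
query mem[0x13]=0xc9, mem[0x01]=0xc4, mem[0x0d]=0xc4, mem[0x16]=0x1d

MEM[0x13,0x01,0x0d,0x16] = c9 c4 c4 1d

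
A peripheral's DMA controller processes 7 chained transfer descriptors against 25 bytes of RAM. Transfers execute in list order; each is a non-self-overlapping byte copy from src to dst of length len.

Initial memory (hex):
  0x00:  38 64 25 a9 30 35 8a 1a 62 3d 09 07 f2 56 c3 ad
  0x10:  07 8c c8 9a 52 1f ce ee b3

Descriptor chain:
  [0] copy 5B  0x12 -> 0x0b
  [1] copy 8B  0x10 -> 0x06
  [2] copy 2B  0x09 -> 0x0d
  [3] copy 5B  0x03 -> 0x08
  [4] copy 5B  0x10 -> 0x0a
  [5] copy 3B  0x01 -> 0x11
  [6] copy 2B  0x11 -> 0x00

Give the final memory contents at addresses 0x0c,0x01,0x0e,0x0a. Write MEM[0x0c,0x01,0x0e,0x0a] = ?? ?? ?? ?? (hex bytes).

D0: mem[0x0b..0x0f] <- [c8 9a 52 1f ce]
D1: mem[0x06..0x0d] <- [07 8c c8 9a 52 1f ce ee]
D2: mem[0x0d..0x0e] <- [9a 52]
D3: mem[0x08..0x0c] <- [a9 30 35 07 8c]
D4: mem[0x0a..0x0e] <- [07 8c c8 9a 52]
D5: mem[0x11..0x13] <- [64 25 a9]
D6: mem[0x00..0x01] <- [64 25]
query mem[0x0c]=0xc8, mem[0x01]=0x25, mem[0x0e]=0x52, mem[0x0a]=0x07

MEM[0x0c,0x01,0x0e,0x0a] = c8 25 52 07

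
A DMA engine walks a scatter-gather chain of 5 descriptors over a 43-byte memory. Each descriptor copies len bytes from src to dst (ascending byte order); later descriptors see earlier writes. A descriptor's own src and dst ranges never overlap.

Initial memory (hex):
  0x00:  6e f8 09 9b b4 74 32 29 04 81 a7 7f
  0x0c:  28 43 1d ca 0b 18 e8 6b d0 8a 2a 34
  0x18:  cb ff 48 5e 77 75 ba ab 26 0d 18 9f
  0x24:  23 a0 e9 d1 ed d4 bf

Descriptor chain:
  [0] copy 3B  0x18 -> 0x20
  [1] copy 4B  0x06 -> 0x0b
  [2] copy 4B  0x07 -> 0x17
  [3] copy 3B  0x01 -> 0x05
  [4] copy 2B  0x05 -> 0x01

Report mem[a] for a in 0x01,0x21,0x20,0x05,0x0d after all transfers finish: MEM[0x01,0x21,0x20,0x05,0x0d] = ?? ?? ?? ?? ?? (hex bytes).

#0 dst[0x20+3] := {0xcb,0xff,0x48}
#1 dst[0x0b+4] := {0x32,0x29,0x04,0x81}
#2 dst[0x17+4] := {0x29,0x04,0x81,0xa7}
#3 dst[0x05+3] := {0xf8,0x09,0x9b}
#4 dst[0x01+2] := {0xf8,0x09}
query mem[0x01]=0xf8, mem[0x21]=0xff, mem[0x20]=0xcb, mem[0x05]=0xf8, mem[0x0d]=0x04

MEM[0x01,0x21,0x20,0x05,0x0d] = f8 ff cb f8 04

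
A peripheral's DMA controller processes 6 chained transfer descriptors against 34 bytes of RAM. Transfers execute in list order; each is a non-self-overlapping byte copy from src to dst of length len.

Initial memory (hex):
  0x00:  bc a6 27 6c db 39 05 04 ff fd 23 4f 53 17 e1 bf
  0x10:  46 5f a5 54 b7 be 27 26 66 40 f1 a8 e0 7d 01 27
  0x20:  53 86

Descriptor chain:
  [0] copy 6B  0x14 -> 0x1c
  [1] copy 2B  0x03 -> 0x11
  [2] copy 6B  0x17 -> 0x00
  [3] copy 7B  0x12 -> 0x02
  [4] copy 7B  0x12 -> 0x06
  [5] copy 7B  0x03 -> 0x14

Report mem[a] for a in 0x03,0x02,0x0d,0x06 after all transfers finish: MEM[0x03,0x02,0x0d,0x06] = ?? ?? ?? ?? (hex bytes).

MEM[0x03,0x02,0x0d,0x06] = 54 db 17 db

[0] 0x14->0x1c len=6 : b7 be 27 26 66 40
[1] 0x03->0x11 len=2 : 6c db
[2] 0x17->0x00 len=6 : 26 66 40 f1 a8 b7
[3] 0x12->0x02 len=7 : db 54 b7 be 27 26 66
[4] 0x12->0x06 len=7 : db 54 b7 be 27 26 66
[5] 0x03->0x14 len=7 : 54 b7 be db 54 b7 be
query mem[0x03]=0x54, mem[0x02]=0xdb, mem[0x0d]=0x17, mem[0x06]=0xdb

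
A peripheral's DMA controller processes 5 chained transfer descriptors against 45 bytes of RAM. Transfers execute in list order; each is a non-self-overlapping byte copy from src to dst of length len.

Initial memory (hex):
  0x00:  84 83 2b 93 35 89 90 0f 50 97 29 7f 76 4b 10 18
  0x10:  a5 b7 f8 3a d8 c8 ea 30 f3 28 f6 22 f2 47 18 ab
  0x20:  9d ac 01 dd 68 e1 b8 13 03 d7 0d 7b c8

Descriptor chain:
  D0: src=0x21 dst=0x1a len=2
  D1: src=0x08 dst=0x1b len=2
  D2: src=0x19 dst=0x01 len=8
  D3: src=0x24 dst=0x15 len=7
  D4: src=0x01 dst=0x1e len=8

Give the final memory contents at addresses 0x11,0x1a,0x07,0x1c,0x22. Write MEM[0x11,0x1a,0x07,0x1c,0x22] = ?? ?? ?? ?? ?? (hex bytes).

D0: mem[0x1a..0x1b] <- [ac 01]
D1: mem[0x1b..0x1c] <- [50 97]
D2: mem[0x01..0x08] <- [28 ac 50 97 47 18 ab 9d]
D3: mem[0x15..0x1b] <- [68 e1 b8 13 03 d7 0d]
D4: mem[0x1e..0x25] <- [28 ac 50 97 47 18 ab 9d]
query mem[0x11]=0xb7, mem[0x1a]=0xd7, mem[0x07]=0xab, mem[0x1c]=0x97, mem[0x22]=0x47

MEM[0x11,0x1a,0x07,0x1c,0x22] = b7 d7 ab 97 47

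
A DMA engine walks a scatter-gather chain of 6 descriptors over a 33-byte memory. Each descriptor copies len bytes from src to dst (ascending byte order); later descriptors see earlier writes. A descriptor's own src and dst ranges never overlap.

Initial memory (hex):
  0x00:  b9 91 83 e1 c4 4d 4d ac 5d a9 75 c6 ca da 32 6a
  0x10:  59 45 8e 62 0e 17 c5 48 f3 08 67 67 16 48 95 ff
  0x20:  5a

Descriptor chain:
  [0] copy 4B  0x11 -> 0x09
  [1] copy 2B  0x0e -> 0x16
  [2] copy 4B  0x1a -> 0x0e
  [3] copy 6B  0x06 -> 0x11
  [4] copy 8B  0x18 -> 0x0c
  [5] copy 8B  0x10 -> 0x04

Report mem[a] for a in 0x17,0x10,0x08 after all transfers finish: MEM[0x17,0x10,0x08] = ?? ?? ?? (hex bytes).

[0] 0x11->0x09 len=4 : 45 8e 62 0e
[1] 0x0e->0x16 len=2 : 32 6a
[2] 0x1a->0x0e len=4 : 67 67 16 48
[3] 0x06->0x11 len=6 : 4d ac 5d 45 8e 62
[4] 0x18->0x0c len=8 : f3 08 67 67 16 48 95 ff
[5] 0x10->0x04 len=8 : 16 48 95 ff 45 8e 62 6a
query mem[0x17]=0x6a, mem[0x10]=0x16, mem[0x08]=0x45

MEM[0x17,0x10,0x08] = 6a 16 45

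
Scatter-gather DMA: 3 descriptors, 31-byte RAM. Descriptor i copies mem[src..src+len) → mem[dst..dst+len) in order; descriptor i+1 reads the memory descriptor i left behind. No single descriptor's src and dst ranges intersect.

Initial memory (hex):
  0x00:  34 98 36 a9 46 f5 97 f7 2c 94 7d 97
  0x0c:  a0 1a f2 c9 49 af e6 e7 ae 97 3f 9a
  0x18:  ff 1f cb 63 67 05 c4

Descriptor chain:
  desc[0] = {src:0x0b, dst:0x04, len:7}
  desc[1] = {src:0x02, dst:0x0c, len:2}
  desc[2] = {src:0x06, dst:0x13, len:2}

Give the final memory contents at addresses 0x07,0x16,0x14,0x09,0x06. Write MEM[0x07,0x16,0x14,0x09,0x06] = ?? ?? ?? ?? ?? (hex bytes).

MEM[0x07,0x16,0x14,0x09,0x06] = f2 3f f2 49 1a

#0 dst[0x04+7] := {0x97,0xa0,0x1a,0xf2,0xc9,0x49,0xaf}
#1 dst[0x0c+2] := {0x36,0xa9}
#2 dst[0x13+2] := {0x1a,0xf2}
query mem[0x07]=0xf2, mem[0x16]=0x3f, mem[0x14]=0xf2, mem[0x09]=0x49, mem[0x06]=0x1a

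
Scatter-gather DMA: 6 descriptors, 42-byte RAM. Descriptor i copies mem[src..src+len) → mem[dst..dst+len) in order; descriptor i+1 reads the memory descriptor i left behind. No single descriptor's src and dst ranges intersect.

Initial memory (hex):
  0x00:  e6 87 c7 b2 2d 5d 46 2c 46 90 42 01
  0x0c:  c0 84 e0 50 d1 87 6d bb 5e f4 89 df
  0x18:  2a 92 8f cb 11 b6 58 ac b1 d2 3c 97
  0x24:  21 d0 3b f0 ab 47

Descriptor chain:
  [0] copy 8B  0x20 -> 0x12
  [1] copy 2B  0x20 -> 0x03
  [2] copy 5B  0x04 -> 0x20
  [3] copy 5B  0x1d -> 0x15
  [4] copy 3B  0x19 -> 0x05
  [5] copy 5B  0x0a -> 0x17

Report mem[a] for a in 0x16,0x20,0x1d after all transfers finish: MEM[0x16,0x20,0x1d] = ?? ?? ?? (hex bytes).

D0: mem[0x12..0x19] <- [b1 d2 3c 97 21 d0 3b f0]
D1: mem[0x03..0x04] <- [b1 d2]
D2: mem[0x20..0x24] <- [d2 5d 46 2c 46]
D3: mem[0x15..0x19] <- [b6 58 ac d2 5d]
D4: mem[0x05..0x07] <- [5d 8f cb]
D5: mem[0x17..0x1b] <- [42 01 c0 84 e0]
query mem[0x16]=0x58, mem[0x20]=0xd2, mem[0x1d]=0xb6

MEM[0x16,0x20,0x1d] = 58 d2 b6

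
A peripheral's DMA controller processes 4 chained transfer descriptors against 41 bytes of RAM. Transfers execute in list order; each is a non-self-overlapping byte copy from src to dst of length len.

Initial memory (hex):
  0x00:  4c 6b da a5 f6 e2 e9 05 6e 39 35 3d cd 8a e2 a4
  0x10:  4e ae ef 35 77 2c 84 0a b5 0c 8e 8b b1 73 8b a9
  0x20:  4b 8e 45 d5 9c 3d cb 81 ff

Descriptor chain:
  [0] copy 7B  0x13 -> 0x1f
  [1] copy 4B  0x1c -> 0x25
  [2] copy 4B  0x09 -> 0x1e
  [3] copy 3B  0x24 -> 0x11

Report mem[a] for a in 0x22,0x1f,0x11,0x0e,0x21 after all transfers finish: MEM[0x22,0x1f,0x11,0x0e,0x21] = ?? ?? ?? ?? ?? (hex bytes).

#0 dst[0x1f+7] := {0x35,0x77,0x2c,0x84,0x0a,0xb5,0x0c}
#1 dst[0x25+4] := {0xb1,0x73,0x8b,0x35}
#2 dst[0x1e+4] := {0x39,0x35,0x3d,0xcd}
#3 dst[0x11+3] := {0xb5,0xb1,0x73}
query mem[0x22]=0x84, mem[0x1f]=0x35, mem[0x11]=0xb5, mem[0x0e]=0xe2, mem[0x21]=0xcd

MEM[0x22,0x1f,0x11,0x0e,0x21] = 84 35 b5 e2 cd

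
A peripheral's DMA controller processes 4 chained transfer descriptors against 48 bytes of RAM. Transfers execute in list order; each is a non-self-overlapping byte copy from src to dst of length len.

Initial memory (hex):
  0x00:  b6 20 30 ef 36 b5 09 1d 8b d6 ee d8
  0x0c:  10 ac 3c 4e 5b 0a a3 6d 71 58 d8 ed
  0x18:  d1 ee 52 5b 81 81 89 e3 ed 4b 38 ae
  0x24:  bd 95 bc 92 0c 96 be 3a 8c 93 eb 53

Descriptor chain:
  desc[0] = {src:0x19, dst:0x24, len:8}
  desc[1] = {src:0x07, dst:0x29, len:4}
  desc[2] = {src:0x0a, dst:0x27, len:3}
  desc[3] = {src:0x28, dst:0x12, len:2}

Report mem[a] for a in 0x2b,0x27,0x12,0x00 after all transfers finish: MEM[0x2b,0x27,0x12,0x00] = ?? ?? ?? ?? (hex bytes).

MEM[0x2b,0x27,0x12,0x00] = d6 ee d8 b6

  after D0: wrote 8B at 0x24 = ee525b818189e3ed
  after D1: wrote 4B at 0x29 = 1d8bd6ee
  after D2: wrote 3B at 0x27 = eed810
  after D3: wrote 2B at 0x12 = d810
query mem[0x2b]=0xd6, mem[0x27]=0xee, mem[0x12]=0xd8, mem[0x00]=0xb6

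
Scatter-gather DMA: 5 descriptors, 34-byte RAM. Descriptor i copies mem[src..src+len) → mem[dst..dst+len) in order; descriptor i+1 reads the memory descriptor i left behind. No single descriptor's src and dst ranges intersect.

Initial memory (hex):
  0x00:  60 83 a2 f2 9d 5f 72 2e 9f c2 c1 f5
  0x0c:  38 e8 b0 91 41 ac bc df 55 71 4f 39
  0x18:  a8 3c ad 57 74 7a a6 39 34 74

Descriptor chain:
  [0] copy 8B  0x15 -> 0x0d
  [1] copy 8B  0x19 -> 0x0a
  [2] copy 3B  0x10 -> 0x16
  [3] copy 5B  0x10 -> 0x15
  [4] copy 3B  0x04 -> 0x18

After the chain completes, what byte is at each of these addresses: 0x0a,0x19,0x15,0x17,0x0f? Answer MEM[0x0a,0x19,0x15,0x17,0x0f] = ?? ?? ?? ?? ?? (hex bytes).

[0] 0x15->0x0d len=8 : 71 4f 39 a8 3c ad 57 74
[1] 0x19->0x0a len=8 : 3c ad 57 74 7a a6 39 34
[2] 0x10->0x16 len=3 : 39 34 ad
[3] 0x10->0x15 len=5 : 39 34 ad 57 74
[4] 0x04->0x18 len=3 : 9d 5f 72
query mem[0x0a]=0x3c, mem[0x19]=0x5f, mem[0x15]=0x39, mem[0x17]=0xad, mem[0x0f]=0xa6

MEM[0x0a,0x19,0x15,0x17,0x0f] = 3c 5f 39 ad a6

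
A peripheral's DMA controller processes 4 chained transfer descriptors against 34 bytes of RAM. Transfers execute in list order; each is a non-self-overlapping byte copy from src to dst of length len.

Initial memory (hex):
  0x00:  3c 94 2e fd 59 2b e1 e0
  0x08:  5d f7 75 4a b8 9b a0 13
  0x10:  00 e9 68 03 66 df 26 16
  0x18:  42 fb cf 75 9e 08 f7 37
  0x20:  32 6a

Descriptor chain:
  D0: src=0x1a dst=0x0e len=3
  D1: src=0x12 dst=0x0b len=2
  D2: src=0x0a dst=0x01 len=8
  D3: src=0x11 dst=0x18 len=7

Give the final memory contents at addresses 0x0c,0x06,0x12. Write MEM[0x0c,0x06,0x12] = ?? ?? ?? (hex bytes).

MEM[0x0c,0x06,0x12] = 03 75 68

  after D0: wrote 3B at 0x0e = cf759e
  after D1: wrote 2B at 0x0b = 6803
  after D2: wrote 8B at 0x01 = 7568039bcf759ee9
  after D3: wrote 7B at 0x18 = e9680366df2616
query mem[0x0c]=0x03, mem[0x06]=0x75, mem[0x12]=0x68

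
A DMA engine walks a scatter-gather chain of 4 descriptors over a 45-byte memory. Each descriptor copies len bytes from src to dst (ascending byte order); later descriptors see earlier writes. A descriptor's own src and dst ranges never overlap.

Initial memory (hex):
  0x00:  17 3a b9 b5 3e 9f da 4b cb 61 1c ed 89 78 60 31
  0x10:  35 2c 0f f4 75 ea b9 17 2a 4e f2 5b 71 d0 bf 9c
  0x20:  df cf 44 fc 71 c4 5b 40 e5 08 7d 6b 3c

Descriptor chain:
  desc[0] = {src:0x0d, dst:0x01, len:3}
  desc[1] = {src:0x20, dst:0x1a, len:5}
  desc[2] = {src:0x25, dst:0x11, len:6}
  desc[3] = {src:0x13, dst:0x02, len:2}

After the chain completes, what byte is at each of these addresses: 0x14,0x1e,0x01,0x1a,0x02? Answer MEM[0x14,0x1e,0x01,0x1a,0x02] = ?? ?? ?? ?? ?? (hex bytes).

MEM[0x14,0x1e,0x01,0x1a,0x02] = e5 71 78 df 40

#0 dst[0x01+3] := {0x78,0x60,0x31}
#1 dst[0x1a+5] := {0xdf,0xcf,0x44,0xfc,0x71}
#2 dst[0x11+6] := {0xc4,0x5b,0x40,0xe5,0x08,0x7d}
#3 dst[0x02+2] := {0x40,0xe5}
query mem[0x14]=0xe5, mem[0x1e]=0x71, mem[0x01]=0x78, mem[0x1a]=0xdf, mem[0x02]=0x40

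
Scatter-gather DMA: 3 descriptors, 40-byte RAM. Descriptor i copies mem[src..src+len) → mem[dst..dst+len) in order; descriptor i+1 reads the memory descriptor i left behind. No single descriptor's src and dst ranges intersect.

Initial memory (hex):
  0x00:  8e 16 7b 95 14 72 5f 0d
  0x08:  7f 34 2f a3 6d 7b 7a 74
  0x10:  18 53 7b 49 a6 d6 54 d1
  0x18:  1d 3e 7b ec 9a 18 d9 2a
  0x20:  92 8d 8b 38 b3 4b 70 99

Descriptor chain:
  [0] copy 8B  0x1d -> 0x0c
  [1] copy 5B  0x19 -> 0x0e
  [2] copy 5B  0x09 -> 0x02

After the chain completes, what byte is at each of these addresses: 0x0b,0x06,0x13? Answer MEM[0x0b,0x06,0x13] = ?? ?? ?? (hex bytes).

MEM[0x0b,0x06,0x13] = a3 d9 b3

#0 dst[0x0c+8] := {0x18,0xd9,0x2a,0x92,0x8d,0x8b,0x38,0xb3}
#1 dst[0x0e+5] := {0x3e,0x7b,0xec,0x9a,0x18}
#2 dst[0x02+5] := {0x34,0x2f,0xa3,0x18,0xd9}
query mem[0x0b]=0xa3, mem[0x06]=0xd9, mem[0x13]=0xb3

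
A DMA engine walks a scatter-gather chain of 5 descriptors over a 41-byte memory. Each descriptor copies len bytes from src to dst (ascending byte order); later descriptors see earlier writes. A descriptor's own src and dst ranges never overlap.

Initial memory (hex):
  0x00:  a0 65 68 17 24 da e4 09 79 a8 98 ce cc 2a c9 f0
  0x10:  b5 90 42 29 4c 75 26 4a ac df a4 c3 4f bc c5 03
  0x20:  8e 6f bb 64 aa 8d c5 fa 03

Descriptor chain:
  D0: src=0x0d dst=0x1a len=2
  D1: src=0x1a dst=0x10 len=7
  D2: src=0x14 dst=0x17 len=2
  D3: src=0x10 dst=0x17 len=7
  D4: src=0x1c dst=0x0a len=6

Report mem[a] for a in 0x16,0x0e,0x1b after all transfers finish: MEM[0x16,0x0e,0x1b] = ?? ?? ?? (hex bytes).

[0] 0x0d->0x1a len=2 : 2a c9
[1] 0x1a->0x10 len=7 : 2a c9 4f bc c5 03 8e
[2] 0x14->0x17 len=2 : c5 03
[3] 0x10->0x17 len=7 : 2a c9 4f bc c5 03 8e
[4] 0x1c->0x0a len=6 : 03 8e c5 03 8e 6f
query mem[0x16]=0x8e, mem[0x0e]=0x8e, mem[0x1b]=0xc5

MEM[0x16,0x0e,0x1b] = 8e 8e c5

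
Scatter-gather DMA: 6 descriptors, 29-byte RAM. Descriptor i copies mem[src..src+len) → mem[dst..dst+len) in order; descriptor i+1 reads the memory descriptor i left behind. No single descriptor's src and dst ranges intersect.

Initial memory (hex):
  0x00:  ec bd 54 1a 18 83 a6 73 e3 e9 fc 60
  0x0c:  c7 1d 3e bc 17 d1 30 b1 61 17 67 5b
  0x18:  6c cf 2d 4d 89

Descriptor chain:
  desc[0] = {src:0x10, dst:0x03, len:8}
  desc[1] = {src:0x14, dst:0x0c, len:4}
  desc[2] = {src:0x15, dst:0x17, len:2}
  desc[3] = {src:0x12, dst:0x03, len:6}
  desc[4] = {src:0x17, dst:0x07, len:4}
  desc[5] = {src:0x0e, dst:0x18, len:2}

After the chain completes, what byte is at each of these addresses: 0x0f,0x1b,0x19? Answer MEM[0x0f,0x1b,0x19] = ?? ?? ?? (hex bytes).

MEM[0x0f,0x1b,0x19] = 5b 4d 5b

[0] 0x10->0x03 len=8 : 17 d1 30 b1 61 17 67 5b
[1] 0x14->0x0c len=4 : 61 17 67 5b
[2] 0x15->0x17 len=2 : 17 67
[3] 0x12->0x03 len=6 : 30 b1 61 17 67 17
[4] 0x17->0x07 len=4 : 17 67 cf 2d
[5] 0x0e->0x18 len=2 : 67 5b
query mem[0x0f]=0x5b, mem[0x1b]=0x4d, mem[0x19]=0x5b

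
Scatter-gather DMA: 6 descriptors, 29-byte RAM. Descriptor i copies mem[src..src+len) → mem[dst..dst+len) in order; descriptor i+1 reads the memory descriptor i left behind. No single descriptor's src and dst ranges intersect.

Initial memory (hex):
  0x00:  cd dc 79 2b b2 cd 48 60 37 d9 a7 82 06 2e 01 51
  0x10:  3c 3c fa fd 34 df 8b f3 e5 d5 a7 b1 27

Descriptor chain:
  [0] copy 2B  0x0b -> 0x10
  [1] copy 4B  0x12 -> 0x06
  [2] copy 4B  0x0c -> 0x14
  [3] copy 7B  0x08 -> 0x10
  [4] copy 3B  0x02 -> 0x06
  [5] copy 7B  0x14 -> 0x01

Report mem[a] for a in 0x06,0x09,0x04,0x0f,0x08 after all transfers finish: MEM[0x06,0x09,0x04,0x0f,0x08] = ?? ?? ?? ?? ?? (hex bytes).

#0 dst[0x10+2] := {0x82,0x06}
#1 dst[0x06+4] := {0xfa,0xfd,0x34,0xdf}
#2 dst[0x14+4] := {0x06,0x2e,0x01,0x51}
#3 dst[0x10+7] := {0x34,0xdf,0xa7,0x82,0x06,0x2e,0x01}
#4 dst[0x06+3] := {0x79,0x2b,0xb2}
#5 dst[0x01+7] := {0x06,0x2e,0x01,0x51,0xe5,0xd5,0xa7}
query mem[0x06]=0xd5, mem[0x09]=0xdf, mem[0x04]=0x51, mem[0x0f]=0x51, mem[0x08]=0xb2

MEM[0x06,0x09,0x04,0x0f,0x08] = d5 df 51 51 b2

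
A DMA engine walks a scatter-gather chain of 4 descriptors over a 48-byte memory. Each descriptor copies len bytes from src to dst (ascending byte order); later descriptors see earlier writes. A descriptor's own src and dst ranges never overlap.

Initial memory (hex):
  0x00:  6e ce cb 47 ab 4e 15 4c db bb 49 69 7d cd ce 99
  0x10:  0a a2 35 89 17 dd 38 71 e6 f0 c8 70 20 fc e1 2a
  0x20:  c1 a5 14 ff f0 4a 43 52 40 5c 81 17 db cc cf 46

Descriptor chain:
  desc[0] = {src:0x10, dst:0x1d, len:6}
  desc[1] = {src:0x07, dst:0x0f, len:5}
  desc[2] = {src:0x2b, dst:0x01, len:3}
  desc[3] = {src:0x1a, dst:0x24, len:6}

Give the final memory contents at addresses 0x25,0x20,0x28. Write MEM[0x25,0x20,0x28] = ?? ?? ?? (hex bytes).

MEM[0x25,0x20,0x28] = 70 89 a2

D0: mem[0x1d..0x22] <- [0a a2 35 89 17 dd]
D1: mem[0x0f..0x13] <- [4c db bb 49 69]
D2: mem[0x01..0x03] <- [17 db cc]
D3: mem[0x24..0x29] <- [c8 70 20 0a a2 35]
query mem[0x25]=0x70, mem[0x20]=0x89, mem[0x28]=0xa2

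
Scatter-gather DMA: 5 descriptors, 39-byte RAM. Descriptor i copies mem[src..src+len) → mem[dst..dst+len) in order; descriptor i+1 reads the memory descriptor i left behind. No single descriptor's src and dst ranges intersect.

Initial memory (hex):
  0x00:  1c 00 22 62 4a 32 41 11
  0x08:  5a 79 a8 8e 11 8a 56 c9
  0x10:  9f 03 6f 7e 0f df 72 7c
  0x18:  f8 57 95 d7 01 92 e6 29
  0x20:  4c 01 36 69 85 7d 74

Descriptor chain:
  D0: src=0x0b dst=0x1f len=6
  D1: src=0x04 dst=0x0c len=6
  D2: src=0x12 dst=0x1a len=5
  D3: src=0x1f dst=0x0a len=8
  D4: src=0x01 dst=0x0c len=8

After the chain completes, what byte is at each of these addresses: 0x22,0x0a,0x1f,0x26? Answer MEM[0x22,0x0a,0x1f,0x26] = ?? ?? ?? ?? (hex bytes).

[0] 0x0b->0x1f len=6 : 8e 11 8a 56 c9 9f
[1] 0x04->0x0c len=6 : 4a 32 41 11 5a 79
[2] 0x12->0x1a len=5 : 6f 7e 0f df 72
[3] 0x1f->0x0a len=8 : 8e 11 8a 56 c9 9f 7d 74
[4] 0x01->0x0c len=8 : 00 22 62 4a 32 41 11 5a
query mem[0x22]=0x56, mem[0x0a]=0x8e, mem[0x1f]=0x8e, mem[0x26]=0x74

MEM[0x22,0x0a,0x1f,0x26] = 56 8e 8e 74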